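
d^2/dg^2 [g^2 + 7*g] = 2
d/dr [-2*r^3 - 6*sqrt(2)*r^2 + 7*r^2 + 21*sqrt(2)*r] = -6*r^2 - 12*sqrt(2)*r + 14*r + 21*sqrt(2)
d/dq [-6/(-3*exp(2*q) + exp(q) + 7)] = (6 - 36*exp(q))*exp(q)/(-3*exp(2*q) + exp(q) + 7)^2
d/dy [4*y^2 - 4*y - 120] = 8*y - 4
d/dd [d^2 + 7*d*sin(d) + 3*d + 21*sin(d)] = 7*d*cos(d) + 2*d + 7*sin(d) + 21*cos(d) + 3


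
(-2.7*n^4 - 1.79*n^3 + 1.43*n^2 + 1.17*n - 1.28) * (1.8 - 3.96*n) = 10.692*n^5 + 2.2284*n^4 - 8.8848*n^3 - 2.0592*n^2 + 7.1748*n - 2.304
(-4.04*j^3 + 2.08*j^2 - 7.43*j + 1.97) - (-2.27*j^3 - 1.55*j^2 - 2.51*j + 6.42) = -1.77*j^3 + 3.63*j^2 - 4.92*j - 4.45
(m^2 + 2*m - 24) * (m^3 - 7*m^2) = m^5 - 5*m^4 - 38*m^3 + 168*m^2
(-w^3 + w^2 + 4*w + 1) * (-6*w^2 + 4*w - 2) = 6*w^5 - 10*w^4 - 18*w^3 + 8*w^2 - 4*w - 2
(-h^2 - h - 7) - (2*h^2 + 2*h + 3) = -3*h^2 - 3*h - 10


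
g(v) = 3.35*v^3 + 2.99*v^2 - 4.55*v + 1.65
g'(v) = 10.05*v^2 + 5.98*v - 4.55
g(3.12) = 118.30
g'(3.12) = 111.94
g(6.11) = 849.60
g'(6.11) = 407.18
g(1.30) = 8.15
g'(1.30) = 20.21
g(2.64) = 72.12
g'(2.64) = 81.28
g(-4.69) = -256.83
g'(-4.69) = 188.46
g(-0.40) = 3.73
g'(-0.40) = -5.33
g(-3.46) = -85.57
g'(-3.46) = 95.07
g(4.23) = 289.45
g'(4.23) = 200.57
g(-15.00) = -10563.60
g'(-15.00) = 2167.00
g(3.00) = 105.36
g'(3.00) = 103.84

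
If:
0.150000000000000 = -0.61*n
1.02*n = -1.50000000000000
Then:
No Solution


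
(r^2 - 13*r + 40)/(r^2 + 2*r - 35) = (r - 8)/(r + 7)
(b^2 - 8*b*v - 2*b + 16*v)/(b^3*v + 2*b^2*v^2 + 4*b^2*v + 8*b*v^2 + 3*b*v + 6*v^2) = (b^2 - 8*b*v - 2*b + 16*v)/(v*(b^3 + 2*b^2*v + 4*b^2 + 8*b*v + 3*b + 6*v))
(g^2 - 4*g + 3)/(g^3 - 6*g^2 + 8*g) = (g^2 - 4*g + 3)/(g*(g^2 - 6*g + 8))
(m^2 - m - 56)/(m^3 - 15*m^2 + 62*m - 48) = (m + 7)/(m^2 - 7*m + 6)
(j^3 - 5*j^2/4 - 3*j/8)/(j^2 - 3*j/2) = j + 1/4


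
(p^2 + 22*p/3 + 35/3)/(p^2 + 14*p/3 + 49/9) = 3*(p + 5)/(3*p + 7)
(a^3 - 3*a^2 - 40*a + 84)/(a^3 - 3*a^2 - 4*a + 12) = (a^2 - a - 42)/(a^2 - a - 6)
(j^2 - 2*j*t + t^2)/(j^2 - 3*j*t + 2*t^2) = (-j + t)/(-j + 2*t)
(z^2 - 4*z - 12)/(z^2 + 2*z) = (z - 6)/z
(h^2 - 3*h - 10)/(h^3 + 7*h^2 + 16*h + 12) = (h - 5)/(h^2 + 5*h + 6)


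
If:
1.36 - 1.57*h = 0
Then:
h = 0.87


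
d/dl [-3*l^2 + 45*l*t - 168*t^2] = -6*l + 45*t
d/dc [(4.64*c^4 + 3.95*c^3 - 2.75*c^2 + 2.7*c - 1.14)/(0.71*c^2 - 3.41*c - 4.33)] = (6.5888*c^5 - 44.6627*c^4 - 107.3038*c^3 - 43.85*c^2 + 25.4338*c - 15.5784)/(0.5041*c^4 - 4.8422*c^3 + 5.4795*c^2 + 29.5306*c + 18.7489)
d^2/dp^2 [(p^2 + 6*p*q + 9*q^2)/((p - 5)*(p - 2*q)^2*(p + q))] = 2*((p - 5)^2*(p - 2*q)^2*(p + q)^2 - 2*(p - 5)^2*(p - 2*q)^2*(p + q)*(p + 3*q) + (p - 5)^2*(p - 2*q)^2*(p^2 + 6*p*q + 9*q^2) - 4*(p - 5)^2*(p - 2*q)*(p + q)^2*(p + 3*q) + 2*(p - 5)^2*(p - 2*q)*(p + q)*(p^2 + 6*p*q + 9*q^2) + 3*(p - 5)^2*(p + q)^2*(p^2 + 6*p*q + 9*q^2) - 2*(p - 5)*(p - 2*q)^2*(p + q)^2*(p + 3*q) + (p - 5)*(p - 2*q)^2*(p + q)*(p^2 + 6*p*q + 9*q^2) + 2*(p - 5)*(p - 2*q)*(p + q)^2*(p^2 + 6*p*q + 9*q^2) + (p - 2*q)^2*(p + q)^2*(p^2 + 6*p*q + 9*q^2))/((p - 5)^3*(p - 2*q)^4*(p + q)^3)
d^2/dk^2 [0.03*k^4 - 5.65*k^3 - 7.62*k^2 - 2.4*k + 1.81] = 0.36*k^2 - 33.9*k - 15.24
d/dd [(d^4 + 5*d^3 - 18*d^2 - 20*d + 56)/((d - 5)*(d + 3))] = (2*d^5 - d^4 - 80*d^3 - 169*d^2 + 428*d + 412)/(d^4 - 4*d^3 - 26*d^2 + 60*d + 225)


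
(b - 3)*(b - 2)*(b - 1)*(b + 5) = b^4 - b^3 - 19*b^2 + 49*b - 30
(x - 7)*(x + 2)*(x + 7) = x^3 + 2*x^2 - 49*x - 98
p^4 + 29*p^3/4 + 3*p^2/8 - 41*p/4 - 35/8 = (p - 5/4)*(p + 1/2)*(p + 1)*(p + 7)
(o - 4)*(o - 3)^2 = o^3 - 10*o^2 + 33*o - 36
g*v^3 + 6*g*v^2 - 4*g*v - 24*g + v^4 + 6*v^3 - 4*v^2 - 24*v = (g + v)*(v - 2)*(v + 2)*(v + 6)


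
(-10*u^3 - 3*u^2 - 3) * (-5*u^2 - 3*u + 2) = 50*u^5 + 45*u^4 - 11*u^3 + 9*u^2 + 9*u - 6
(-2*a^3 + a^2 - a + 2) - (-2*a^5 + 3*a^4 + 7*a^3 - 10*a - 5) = 2*a^5 - 3*a^4 - 9*a^3 + a^2 + 9*a + 7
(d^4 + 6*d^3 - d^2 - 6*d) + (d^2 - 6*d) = d^4 + 6*d^3 - 12*d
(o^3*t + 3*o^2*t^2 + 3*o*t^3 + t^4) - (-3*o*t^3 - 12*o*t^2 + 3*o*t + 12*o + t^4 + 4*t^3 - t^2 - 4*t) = o^3*t + 3*o^2*t^2 + 6*o*t^3 + 12*o*t^2 - 3*o*t - 12*o - 4*t^3 + t^2 + 4*t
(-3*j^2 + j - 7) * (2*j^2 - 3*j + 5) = -6*j^4 + 11*j^3 - 32*j^2 + 26*j - 35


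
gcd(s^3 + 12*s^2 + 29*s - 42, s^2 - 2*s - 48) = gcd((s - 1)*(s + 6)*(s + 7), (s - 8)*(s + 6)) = s + 6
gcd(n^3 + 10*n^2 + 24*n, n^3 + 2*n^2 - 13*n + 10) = 1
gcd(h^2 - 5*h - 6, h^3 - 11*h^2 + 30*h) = h - 6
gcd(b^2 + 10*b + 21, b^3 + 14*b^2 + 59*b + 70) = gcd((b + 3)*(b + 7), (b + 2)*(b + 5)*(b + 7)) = b + 7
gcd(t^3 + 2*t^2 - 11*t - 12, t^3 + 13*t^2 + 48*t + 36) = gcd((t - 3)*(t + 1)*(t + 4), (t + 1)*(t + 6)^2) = t + 1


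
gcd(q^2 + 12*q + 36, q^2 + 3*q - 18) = q + 6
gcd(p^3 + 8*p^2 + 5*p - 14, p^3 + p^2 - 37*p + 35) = p^2 + 6*p - 7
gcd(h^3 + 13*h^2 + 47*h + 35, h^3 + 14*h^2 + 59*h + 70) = h^2 + 12*h + 35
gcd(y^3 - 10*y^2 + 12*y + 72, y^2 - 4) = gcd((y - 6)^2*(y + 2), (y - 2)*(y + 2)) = y + 2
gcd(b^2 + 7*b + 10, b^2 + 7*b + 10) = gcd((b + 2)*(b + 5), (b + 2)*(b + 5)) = b^2 + 7*b + 10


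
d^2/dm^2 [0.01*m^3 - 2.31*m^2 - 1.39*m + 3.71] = 0.06*m - 4.62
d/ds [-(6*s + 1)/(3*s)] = 1/(3*s^2)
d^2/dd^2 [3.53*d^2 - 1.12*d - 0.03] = 7.06000000000000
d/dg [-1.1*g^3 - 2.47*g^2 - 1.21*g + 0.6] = -3.3*g^2 - 4.94*g - 1.21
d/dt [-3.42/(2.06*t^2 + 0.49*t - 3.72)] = (14.0904*t + 1.6758)/(2.06*t^2 + 0.49*t - 3.72)^2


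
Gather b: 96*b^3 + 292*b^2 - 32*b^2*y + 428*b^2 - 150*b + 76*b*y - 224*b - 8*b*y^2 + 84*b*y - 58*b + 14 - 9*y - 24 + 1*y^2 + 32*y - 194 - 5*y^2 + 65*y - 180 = 96*b^3 + b^2*(720 - 32*y) + b*(-8*y^2 + 160*y - 432) - 4*y^2 + 88*y - 384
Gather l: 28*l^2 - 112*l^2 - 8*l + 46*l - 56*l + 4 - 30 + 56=-84*l^2 - 18*l + 30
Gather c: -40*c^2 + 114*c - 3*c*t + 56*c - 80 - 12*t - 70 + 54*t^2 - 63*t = -40*c^2 + c*(170 - 3*t) + 54*t^2 - 75*t - 150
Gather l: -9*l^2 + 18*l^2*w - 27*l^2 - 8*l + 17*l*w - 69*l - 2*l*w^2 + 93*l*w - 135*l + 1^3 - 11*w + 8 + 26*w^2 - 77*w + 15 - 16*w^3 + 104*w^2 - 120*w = l^2*(18*w - 36) + l*(-2*w^2 + 110*w - 212) - 16*w^3 + 130*w^2 - 208*w + 24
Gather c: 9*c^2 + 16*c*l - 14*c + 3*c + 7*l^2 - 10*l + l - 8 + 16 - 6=9*c^2 + c*(16*l - 11) + 7*l^2 - 9*l + 2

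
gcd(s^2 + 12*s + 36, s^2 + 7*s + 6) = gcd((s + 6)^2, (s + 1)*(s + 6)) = s + 6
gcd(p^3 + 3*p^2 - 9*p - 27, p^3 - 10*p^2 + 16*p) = 1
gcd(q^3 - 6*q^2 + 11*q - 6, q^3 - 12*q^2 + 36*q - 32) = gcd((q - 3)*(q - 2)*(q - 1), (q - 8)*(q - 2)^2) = q - 2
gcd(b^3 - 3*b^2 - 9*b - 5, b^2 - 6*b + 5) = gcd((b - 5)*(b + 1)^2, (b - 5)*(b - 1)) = b - 5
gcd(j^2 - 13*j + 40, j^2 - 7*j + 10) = j - 5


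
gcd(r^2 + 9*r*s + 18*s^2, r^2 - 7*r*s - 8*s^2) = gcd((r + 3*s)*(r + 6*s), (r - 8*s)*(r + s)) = 1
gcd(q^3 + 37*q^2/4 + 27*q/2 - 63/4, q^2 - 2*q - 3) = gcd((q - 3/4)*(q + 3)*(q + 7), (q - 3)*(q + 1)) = 1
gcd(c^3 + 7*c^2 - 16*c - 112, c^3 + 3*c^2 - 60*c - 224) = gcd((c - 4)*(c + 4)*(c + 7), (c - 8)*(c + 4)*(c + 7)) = c^2 + 11*c + 28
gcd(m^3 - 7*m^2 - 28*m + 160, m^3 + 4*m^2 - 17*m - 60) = m^2 + m - 20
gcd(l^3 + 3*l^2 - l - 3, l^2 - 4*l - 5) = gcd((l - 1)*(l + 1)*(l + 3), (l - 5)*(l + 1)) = l + 1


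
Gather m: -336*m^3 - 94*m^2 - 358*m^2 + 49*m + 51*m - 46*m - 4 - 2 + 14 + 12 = -336*m^3 - 452*m^2 + 54*m + 20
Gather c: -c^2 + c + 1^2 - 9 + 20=-c^2 + c + 12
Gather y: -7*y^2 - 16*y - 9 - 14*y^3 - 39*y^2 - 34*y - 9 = -14*y^3 - 46*y^2 - 50*y - 18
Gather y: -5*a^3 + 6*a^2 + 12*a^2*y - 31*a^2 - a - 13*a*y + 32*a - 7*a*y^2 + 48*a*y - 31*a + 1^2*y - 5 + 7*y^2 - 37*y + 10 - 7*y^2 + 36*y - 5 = -5*a^3 - 25*a^2 - 7*a*y^2 + y*(12*a^2 + 35*a)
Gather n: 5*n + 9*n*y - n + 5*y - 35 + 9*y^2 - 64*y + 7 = n*(9*y + 4) + 9*y^2 - 59*y - 28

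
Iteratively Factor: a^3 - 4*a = (a - 2)*(a^2 + 2*a) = a*(a - 2)*(a + 2)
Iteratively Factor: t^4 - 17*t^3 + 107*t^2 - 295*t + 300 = (t - 4)*(t^3 - 13*t^2 + 55*t - 75) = (t - 5)*(t - 4)*(t^2 - 8*t + 15) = (t - 5)*(t - 4)*(t - 3)*(t - 5)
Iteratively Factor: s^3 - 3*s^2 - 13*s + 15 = (s - 1)*(s^2 - 2*s - 15) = (s - 5)*(s - 1)*(s + 3)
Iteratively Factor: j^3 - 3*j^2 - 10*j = (j - 5)*(j^2 + 2*j) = j*(j - 5)*(j + 2)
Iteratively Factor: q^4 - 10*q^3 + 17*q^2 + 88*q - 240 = (q + 3)*(q^3 - 13*q^2 + 56*q - 80) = (q - 4)*(q + 3)*(q^2 - 9*q + 20) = (q - 4)^2*(q + 3)*(q - 5)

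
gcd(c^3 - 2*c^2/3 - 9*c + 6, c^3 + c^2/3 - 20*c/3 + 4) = c^2 + 7*c/3 - 2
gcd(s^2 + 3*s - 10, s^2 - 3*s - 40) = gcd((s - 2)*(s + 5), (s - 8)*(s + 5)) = s + 5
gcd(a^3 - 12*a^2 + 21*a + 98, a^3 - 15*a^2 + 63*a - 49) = a^2 - 14*a + 49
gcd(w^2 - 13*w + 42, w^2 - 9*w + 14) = w - 7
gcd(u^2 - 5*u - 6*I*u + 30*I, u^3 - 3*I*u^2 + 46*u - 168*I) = u - 6*I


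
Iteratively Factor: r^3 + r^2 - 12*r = (r)*(r^2 + r - 12) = r*(r - 3)*(r + 4)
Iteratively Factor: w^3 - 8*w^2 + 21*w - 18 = (w - 3)*(w^2 - 5*w + 6) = (w - 3)*(w - 2)*(w - 3)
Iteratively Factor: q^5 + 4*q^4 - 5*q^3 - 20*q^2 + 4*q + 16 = (q + 1)*(q^4 + 3*q^3 - 8*q^2 - 12*q + 16) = (q + 1)*(q + 4)*(q^3 - q^2 - 4*q + 4) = (q + 1)*(q + 2)*(q + 4)*(q^2 - 3*q + 2) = (q - 1)*(q + 1)*(q + 2)*(q + 4)*(q - 2)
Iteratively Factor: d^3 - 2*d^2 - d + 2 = (d - 2)*(d^2 - 1) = (d - 2)*(d + 1)*(d - 1)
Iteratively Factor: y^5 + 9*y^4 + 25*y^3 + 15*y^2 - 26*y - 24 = (y + 2)*(y^4 + 7*y^3 + 11*y^2 - 7*y - 12) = (y + 2)*(y + 4)*(y^3 + 3*y^2 - y - 3) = (y + 1)*(y + 2)*(y + 4)*(y^2 + 2*y - 3) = (y + 1)*(y + 2)*(y + 3)*(y + 4)*(y - 1)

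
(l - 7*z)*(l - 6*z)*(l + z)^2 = l^4 - 11*l^3*z + 17*l^2*z^2 + 71*l*z^3 + 42*z^4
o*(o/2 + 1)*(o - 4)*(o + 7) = o^4/2 + 5*o^3/2 - 11*o^2 - 28*o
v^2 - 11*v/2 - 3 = (v - 6)*(v + 1/2)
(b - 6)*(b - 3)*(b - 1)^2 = b^4 - 11*b^3 + 37*b^2 - 45*b + 18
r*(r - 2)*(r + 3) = r^3 + r^2 - 6*r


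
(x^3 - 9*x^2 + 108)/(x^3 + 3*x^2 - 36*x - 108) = (x - 6)/(x + 6)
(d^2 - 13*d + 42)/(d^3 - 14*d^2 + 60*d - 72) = (d - 7)/(d^2 - 8*d + 12)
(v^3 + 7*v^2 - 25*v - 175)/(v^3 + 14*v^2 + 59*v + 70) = (v - 5)/(v + 2)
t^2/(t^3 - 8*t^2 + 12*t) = t/(t^2 - 8*t + 12)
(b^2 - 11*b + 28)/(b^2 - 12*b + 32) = (b - 7)/(b - 8)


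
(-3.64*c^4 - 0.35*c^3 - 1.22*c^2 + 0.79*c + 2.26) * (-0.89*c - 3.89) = 3.2396*c^5 + 14.4711*c^4 + 2.4473*c^3 + 4.0427*c^2 - 5.0845*c - 8.7914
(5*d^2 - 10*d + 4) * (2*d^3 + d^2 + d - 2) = 10*d^5 - 15*d^4 + 3*d^3 - 16*d^2 + 24*d - 8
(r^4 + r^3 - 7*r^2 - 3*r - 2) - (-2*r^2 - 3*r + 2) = r^4 + r^3 - 5*r^2 - 4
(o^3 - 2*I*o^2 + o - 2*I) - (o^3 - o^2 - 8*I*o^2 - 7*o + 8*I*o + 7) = o^2 + 6*I*o^2 + 8*o - 8*I*o - 7 - 2*I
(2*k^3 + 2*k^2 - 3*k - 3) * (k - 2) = 2*k^4 - 2*k^3 - 7*k^2 + 3*k + 6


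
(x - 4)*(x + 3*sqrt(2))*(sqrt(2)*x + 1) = sqrt(2)*x^3 - 4*sqrt(2)*x^2 + 7*x^2 - 28*x + 3*sqrt(2)*x - 12*sqrt(2)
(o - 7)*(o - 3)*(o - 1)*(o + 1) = o^4 - 10*o^3 + 20*o^2 + 10*o - 21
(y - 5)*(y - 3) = y^2 - 8*y + 15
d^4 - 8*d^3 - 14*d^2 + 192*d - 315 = (d - 7)*(d - 3)^2*(d + 5)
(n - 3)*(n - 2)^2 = n^3 - 7*n^2 + 16*n - 12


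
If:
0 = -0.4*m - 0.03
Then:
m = -0.08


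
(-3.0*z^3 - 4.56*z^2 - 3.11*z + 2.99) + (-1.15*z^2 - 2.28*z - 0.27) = -3.0*z^3 - 5.71*z^2 - 5.39*z + 2.72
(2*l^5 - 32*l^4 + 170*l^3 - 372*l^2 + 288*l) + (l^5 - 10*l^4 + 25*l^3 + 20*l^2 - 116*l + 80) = 3*l^5 - 42*l^4 + 195*l^3 - 352*l^2 + 172*l + 80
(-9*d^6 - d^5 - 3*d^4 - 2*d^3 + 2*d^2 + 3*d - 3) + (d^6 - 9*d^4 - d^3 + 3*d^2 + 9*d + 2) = -8*d^6 - d^5 - 12*d^4 - 3*d^3 + 5*d^2 + 12*d - 1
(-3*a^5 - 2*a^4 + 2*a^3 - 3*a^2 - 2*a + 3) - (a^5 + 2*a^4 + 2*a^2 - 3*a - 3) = -4*a^5 - 4*a^4 + 2*a^3 - 5*a^2 + a + 6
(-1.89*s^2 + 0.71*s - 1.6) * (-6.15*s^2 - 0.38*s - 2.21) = 11.6235*s^4 - 3.6483*s^3 + 13.7471*s^2 - 0.9611*s + 3.536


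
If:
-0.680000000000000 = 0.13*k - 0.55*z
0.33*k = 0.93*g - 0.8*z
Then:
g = 2.36145574855252*z - 1.8560794044665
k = 4.23076923076923*z - 5.23076923076923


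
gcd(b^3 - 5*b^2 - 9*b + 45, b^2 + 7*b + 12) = b + 3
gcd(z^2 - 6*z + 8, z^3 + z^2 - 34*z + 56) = z^2 - 6*z + 8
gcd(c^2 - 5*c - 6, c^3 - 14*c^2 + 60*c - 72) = c - 6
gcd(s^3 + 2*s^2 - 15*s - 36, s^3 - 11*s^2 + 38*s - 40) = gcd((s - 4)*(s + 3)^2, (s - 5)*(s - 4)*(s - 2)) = s - 4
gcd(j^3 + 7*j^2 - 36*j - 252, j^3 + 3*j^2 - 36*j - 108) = j^2 - 36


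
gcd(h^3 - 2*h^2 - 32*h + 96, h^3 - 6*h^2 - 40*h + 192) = h^2 + 2*h - 24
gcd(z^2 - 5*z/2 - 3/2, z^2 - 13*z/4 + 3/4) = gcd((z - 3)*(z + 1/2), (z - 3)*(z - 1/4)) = z - 3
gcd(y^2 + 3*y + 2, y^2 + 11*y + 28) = 1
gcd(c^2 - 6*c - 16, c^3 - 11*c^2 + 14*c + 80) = c^2 - 6*c - 16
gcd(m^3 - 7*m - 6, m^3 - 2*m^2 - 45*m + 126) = m - 3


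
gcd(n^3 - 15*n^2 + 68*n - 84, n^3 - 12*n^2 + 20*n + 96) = n - 6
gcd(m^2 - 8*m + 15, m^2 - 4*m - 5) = m - 5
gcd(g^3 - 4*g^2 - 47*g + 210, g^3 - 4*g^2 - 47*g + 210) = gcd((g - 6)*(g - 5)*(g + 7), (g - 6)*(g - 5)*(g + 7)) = g^3 - 4*g^2 - 47*g + 210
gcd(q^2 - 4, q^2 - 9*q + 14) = q - 2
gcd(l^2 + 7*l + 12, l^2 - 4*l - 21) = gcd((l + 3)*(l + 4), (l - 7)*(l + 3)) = l + 3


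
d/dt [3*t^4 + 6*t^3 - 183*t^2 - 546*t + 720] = 12*t^3 + 18*t^2 - 366*t - 546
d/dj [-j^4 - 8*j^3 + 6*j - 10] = -4*j^3 - 24*j^2 + 6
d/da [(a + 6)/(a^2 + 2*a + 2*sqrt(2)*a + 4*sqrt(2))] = (a^2 + 2*a + 2*sqrt(2)*a - 2*(a + 6)*(a + 1 + sqrt(2)) + 4*sqrt(2))/(a^2 + 2*a + 2*sqrt(2)*a + 4*sqrt(2))^2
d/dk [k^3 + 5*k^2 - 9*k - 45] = 3*k^2 + 10*k - 9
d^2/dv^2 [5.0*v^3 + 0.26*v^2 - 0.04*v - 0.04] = 30.0*v + 0.52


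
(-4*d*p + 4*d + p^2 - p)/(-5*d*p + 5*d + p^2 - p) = (-4*d + p)/(-5*d + p)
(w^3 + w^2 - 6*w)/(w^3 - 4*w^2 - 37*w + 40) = w*(w^2 + w - 6)/(w^3 - 4*w^2 - 37*w + 40)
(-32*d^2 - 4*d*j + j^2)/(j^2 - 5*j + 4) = (-32*d^2 - 4*d*j + j^2)/(j^2 - 5*j + 4)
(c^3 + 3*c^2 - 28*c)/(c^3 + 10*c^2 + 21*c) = (c - 4)/(c + 3)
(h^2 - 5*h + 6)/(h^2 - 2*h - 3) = (h - 2)/(h + 1)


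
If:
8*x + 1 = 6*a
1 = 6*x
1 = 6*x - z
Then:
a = 7/18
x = 1/6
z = 0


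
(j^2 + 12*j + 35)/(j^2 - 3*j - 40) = (j + 7)/(j - 8)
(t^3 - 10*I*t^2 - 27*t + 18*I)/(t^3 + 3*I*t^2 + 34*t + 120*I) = (t^2 - 4*I*t - 3)/(t^2 + 9*I*t - 20)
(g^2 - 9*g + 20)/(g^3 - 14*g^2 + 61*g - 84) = (g - 5)/(g^2 - 10*g + 21)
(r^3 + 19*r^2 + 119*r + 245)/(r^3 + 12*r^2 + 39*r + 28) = (r^2 + 12*r + 35)/(r^2 + 5*r + 4)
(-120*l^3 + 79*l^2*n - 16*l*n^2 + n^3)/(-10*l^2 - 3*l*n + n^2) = (24*l^2 - 11*l*n + n^2)/(2*l + n)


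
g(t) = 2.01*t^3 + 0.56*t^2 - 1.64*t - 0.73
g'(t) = 6.03*t^2 + 1.12*t - 1.64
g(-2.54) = -25.89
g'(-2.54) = 34.42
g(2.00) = 14.31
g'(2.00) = 24.72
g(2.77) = 41.74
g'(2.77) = 47.73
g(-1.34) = -2.36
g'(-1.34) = 7.69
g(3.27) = 70.18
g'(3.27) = 66.50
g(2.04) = 15.32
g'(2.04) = 25.74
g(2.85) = 45.67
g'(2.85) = 50.53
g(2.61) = 34.54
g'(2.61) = 42.36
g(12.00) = 3533.51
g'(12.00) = 880.12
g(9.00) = 1495.16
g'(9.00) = 496.87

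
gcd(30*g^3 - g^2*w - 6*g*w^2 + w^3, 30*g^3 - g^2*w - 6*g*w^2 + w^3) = 30*g^3 - g^2*w - 6*g*w^2 + w^3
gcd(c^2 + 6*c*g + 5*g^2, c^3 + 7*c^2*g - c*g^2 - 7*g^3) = c + g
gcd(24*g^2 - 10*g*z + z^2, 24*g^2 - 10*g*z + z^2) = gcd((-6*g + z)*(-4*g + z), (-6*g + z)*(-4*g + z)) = 24*g^2 - 10*g*z + z^2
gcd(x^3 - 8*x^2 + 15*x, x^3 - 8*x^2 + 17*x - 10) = x - 5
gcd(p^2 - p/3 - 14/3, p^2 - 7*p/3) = p - 7/3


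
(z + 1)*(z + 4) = z^2 + 5*z + 4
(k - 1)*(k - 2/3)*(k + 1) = k^3 - 2*k^2/3 - k + 2/3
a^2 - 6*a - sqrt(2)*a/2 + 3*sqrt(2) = (a - 6)*(a - sqrt(2)/2)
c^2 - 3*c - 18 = (c - 6)*(c + 3)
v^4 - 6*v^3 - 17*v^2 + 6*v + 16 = (v - 8)*(v - 1)*(v + 1)*(v + 2)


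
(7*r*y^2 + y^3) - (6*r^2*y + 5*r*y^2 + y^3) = -6*r^2*y + 2*r*y^2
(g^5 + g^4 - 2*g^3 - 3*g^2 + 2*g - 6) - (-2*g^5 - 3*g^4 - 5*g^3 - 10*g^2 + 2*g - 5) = 3*g^5 + 4*g^4 + 3*g^3 + 7*g^2 - 1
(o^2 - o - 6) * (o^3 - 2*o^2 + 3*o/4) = o^5 - 3*o^4 - 13*o^3/4 + 45*o^2/4 - 9*o/2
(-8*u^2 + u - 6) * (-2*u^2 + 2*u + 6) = 16*u^4 - 18*u^3 - 34*u^2 - 6*u - 36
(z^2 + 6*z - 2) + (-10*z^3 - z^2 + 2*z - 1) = -10*z^3 + 8*z - 3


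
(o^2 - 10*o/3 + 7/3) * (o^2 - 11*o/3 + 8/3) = o^4 - 7*o^3 + 155*o^2/9 - 157*o/9 + 56/9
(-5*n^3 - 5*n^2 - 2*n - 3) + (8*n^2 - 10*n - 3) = -5*n^3 + 3*n^2 - 12*n - 6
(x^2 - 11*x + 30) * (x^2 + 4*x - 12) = x^4 - 7*x^3 - 26*x^2 + 252*x - 360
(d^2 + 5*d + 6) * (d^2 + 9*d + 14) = d^4 + 14*d^3 + 65*d^2 + 124*d + 84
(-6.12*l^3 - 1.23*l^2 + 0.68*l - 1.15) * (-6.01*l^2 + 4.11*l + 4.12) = 36.7812*l^5 - 17.7609*l^4 - 34.3565*l^3 + 4.6387*l^2 - 1.9249*l - 4.738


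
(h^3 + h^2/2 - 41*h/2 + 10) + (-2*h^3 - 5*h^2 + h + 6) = -h^3 - 9*h^2/2 - 39*h/2 + 16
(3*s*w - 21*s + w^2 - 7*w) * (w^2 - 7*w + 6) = 3*s*w^3 - 42*s*w^2 + 165*s*w - 126*s + w^4 - 14*w^3 + 55*w^2 - 42*w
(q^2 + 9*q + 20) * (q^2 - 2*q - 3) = q^4 + 7*q^3 - q^2 - 67*q - 60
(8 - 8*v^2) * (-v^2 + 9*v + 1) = 8*v^4 - 72*v^3 - 16*v^2 + 72*v + 8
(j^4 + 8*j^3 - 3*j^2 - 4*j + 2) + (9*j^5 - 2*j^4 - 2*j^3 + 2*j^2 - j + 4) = 9*j^5 - j^4 + 6*j^3 - j^2 - 5*j + 6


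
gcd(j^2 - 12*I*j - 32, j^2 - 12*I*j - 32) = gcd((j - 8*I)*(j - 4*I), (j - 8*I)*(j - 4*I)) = j^2 - 12*I*j - 32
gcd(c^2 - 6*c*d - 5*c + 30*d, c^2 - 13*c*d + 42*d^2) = c - 6*d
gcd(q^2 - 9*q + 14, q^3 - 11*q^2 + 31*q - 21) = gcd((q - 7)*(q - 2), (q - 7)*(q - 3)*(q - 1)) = q - 7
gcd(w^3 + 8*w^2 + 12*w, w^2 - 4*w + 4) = 1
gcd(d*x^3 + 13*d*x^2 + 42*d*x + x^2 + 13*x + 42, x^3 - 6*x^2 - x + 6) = 1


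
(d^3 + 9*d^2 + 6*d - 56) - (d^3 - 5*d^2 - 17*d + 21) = 14*d^2 + 23*d - 77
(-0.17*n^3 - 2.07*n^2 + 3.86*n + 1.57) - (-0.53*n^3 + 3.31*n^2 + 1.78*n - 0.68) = 0.36*n^3 - 5.38*n^2 + 2.08*n + 2.25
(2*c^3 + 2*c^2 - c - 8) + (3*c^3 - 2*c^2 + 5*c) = 5*c^3 + 4*c - 8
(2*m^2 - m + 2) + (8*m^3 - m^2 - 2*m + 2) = 8*m^3 + m^2 - 3*m + 4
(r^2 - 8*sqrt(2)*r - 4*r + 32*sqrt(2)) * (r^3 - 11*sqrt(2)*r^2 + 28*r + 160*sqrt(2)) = r^5 - 19*sqrt(2)*r^4 - 4*r^4 + 76*sqrt(2)*r^3 + 204*r^3 - 816*r^2 - 64*sqrt(2)*r^2 - 2560*r + 256*sqrt(2)*r + 10240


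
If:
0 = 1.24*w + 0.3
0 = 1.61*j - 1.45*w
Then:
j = -0.22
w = -0.24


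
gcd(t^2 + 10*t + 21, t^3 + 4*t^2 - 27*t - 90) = t + 3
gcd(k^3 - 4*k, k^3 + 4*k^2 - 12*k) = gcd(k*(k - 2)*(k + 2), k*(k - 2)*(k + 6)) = k^2 - 2*k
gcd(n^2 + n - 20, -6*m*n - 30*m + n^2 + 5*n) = n + 5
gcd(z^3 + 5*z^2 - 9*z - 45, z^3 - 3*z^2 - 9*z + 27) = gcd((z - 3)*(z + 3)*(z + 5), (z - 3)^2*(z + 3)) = z^2 - 9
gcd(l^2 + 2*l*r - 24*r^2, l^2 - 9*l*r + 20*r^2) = -l + 4*r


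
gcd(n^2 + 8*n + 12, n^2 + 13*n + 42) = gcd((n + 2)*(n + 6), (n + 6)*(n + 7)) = n + 6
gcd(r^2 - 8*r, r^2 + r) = r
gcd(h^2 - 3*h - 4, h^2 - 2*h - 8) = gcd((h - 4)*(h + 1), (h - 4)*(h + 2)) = h - 4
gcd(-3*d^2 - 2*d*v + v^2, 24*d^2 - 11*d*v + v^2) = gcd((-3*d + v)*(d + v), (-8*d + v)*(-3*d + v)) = -3*d + v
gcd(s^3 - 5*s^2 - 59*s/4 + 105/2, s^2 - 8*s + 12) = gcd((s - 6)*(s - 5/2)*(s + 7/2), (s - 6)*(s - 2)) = s - 6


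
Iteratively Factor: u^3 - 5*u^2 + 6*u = (u)*(u^2 - 5*u + 6) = u*(u - 2)*(u - 3)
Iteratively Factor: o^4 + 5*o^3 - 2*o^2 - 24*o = (o)*(o^3 + 5*o^2 - 2*o - 24) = o*(o + 4)*(o^2 + o - 6) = o*(o + 3)*(o + 4)*(o - 2)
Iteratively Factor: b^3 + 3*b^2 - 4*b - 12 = (b + 2)*(b^2 + b - 6) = (b + 2)*(b + 3)*(b - 2)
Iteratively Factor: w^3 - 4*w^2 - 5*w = (w - 5)*(w^2 + w) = (w - 5)*(w + 1)*(w)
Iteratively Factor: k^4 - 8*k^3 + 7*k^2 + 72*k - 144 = (k - 3)*(k^3 - 5*k^2 - 8*k + 48) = (k - 4)*(k - 3)*(k^2 - k - 12) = (k - 4)^2*(k - 3)*(k + 3)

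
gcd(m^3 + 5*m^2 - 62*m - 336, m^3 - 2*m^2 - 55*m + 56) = m^2 - m - 56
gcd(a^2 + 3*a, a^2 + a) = a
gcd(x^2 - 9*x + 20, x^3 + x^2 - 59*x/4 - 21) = x - 4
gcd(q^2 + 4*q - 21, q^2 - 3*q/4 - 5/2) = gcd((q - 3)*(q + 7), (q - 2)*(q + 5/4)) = 1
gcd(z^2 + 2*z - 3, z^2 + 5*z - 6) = z - 1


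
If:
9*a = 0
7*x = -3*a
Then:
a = 0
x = 0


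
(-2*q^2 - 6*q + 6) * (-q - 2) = 2*q^3 + 10*q^2 + 6*q - 12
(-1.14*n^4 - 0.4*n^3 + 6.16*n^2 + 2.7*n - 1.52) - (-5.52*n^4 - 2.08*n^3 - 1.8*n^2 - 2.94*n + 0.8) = 4.38*n^4 + 1.68*n^3 + 7.96*n^2 + 5.64*n - 2.32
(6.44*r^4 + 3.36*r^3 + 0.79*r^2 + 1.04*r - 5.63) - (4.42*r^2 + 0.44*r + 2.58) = 6.44*r^4 + 3.36*r^3 - 3.63*r^2 + 0.6*r - 8.21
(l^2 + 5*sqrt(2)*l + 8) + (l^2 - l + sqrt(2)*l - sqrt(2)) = 2*l^2 - l + 6*sqrt(2)*l - sqrt(2) + 8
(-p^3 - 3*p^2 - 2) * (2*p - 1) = -2*p^4 - 5*p^3 + 3*p^2 - 4*p + 2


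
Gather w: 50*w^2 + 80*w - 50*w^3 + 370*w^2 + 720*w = -50*w^3 + 420*w^2 + 800*w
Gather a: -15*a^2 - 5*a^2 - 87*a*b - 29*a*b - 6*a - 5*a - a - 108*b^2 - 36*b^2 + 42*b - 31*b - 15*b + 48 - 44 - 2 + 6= -20*a^2 + a*(-116*b - 12) - 144*b^2 - 4*b + 8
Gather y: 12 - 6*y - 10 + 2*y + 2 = 4 - 4*y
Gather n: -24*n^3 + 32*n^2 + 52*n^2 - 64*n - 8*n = -24*n^3 + 84*n^2 - 72*n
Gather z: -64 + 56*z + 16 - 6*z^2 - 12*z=-6*z^2 + 44*z - 48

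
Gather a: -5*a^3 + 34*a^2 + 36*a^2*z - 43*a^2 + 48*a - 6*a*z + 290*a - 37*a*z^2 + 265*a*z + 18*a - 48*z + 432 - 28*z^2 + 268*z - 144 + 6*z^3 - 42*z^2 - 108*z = -5*a^3 + a^2*(36*z - 9) + a*(-37*z^2 + 259*z + 356) + 6*z^3 - 70*z^2 + 112*z + 288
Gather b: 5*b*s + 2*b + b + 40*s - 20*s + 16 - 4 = b*(5*s + 3) + 20*s + 12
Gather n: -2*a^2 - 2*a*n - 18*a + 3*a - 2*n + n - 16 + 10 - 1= -2*a^2 - 15*a + n*(-2*a - 1) - 7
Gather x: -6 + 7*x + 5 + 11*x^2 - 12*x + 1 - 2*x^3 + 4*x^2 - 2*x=-2*x^3 + 15*x^2 - 7*x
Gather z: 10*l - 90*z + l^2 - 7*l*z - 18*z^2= l^2 + 10*l - 18*z^2 + z*(-7*l - 90)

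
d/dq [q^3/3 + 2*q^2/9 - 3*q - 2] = q^2 + 4*q/9 - 3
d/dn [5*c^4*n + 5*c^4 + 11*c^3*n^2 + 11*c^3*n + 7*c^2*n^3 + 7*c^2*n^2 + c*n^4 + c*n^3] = c*(5*c^3 + 22*c^2*n + 11*c^2 + 21*c*n^2 + 14*c*n + 4*n^3 + 3*n^2)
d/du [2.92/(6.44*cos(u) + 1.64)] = 18.8048*sin(u)/(6.44*cos(u) + 1.64)^2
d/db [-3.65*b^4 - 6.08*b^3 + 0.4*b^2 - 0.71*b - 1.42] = -14.6*b^3 - 18.24*b^2 + 0.8*b - 0.71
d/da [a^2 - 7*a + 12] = 2*a - 7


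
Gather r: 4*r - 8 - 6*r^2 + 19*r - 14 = -6*r^2 + 23*r - 22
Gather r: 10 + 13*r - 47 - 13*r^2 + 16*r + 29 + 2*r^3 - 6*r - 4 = 2*r^3 - 13*r^2 + 23*r - 12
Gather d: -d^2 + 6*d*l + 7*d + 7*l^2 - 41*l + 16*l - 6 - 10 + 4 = -d^2 + d*(6*l + 7) + 7*l^2 - 25*l - 12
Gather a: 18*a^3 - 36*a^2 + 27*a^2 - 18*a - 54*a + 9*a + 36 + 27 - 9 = 18*a^3 - 9*a^2 - 63*a + 54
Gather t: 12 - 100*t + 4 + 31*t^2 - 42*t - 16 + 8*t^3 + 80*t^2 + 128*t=8*t^3 + 111*t^2 - 14*t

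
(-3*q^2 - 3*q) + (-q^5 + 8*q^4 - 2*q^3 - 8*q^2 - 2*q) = -q^5 + 8*q^4 - 2*q^3 - 11*q^2 - 5*q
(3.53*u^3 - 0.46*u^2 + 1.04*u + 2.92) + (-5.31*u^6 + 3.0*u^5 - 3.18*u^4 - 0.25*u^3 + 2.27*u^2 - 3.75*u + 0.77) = -5.31*u^6 + 3.0*u^5 - 3.18*u^4 + 3.28*u^3 + 1.81*u^2 - 2.71*u + 3.69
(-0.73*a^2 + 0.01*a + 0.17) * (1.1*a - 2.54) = -0.803*a^3 + 1.8652*a^2 + 0.1616*a - 0.4318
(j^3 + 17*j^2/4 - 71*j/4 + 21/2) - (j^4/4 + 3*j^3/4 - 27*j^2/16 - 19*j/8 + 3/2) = -j^4/4 + j^3/4 + 95*j^2/16 - 123*j/8 + 9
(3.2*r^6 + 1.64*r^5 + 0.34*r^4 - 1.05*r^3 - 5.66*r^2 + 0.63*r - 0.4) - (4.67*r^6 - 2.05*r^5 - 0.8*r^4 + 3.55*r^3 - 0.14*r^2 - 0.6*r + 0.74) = -1.47*r^6 + 3.69*r^5 + 1.14*r^4 - 4.6*r^3 - 5.52*r^2 + 1.23*r - 1.14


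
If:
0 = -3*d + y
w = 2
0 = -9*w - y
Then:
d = -6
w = 2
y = -18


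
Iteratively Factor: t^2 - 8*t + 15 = (t - 3)*(t - 5)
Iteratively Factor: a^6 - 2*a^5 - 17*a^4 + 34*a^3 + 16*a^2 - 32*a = (a + 1)*(a^5 - 3*a^4 - 14*a^3 + 48*a^2 - 32*a) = (a - 2)*(a + 1)*(a^4 - a^3 - 16*a^2 + 16*a) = a*(a - 2)*(a + 1)*(a^3 - a^2 - 16*a + 16) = a*(a - 4)*(a - 2)*(a + 1)*(a^2 + 3*a - 4) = a*(a - 4)*(a - 2)*(a + 1)*(a + 4)*(a - 1)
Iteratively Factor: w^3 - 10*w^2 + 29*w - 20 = (w - 5)*(w^2 - 5*w + 4) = (w - 5)*(w - 1)*(w - 4)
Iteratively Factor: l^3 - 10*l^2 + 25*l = (l)*(l^2 - 10*l + 25) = l*(l - 5)*(l - 5)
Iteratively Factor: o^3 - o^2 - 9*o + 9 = (o + 3)*(o^2 - 4*o + 3) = (o - 3)*(o + 3)*(o - 1)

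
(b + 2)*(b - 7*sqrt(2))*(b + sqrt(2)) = b^3 - 6*sqrt(2)*b^2 + 2*b^2 - 12*sqrt(2)*b - 14*b - 28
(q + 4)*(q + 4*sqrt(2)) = q^2 + 4*q + 4*sqrt(2)*q + 16*sqrt(2)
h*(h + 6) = h^2 + 6*h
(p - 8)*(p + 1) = p^2 - 7*p - 8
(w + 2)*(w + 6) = w^2 + 8*w + 12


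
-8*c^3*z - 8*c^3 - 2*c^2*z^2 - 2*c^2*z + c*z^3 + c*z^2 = (-4*c + z)*(2*c + z)*(c*z + c)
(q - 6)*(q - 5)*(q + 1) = q^3 - 10*q^2 + 19*q + 30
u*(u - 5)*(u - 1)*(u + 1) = u^4 - 5*u^3 - u^2 + 5*u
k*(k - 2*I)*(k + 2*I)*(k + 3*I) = k^4 + 3*I*k^3 + 4*k^2 + 12*I*k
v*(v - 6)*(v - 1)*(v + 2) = v^4 - 5*v^3 - 8*v^2 + 12*v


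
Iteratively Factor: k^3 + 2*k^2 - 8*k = (k)*(k^2 + 2*k - 8) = k*(k - 2)*(k + 4)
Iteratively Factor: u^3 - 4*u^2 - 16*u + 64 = (u + 4)*(u^2 - 8*u + 16) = (u - 4)*(u + 4)*(u - 4)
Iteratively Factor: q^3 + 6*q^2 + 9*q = (q)*(q^2 + 6*q + 9) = q*(q + 3)*(q + 3)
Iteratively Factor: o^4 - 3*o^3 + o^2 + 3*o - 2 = (o - 1)*(o^3 - 2*o^2 - o + 2) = (o - 1)*(o + 1)*(o^2 - 3*o + 2) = (o - 2)*(o - 1)*(o + 1)*(o - 1)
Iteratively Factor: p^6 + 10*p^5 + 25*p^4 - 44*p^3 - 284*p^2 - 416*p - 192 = (p + 1)*(p^5 + 9*p^4 + 16*p^3 - 60*p^2 - 224*p - 192) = (p - 3)*(p + 1)*(p^4 + 12*p^3 + 52*p^2 + 96*p + 64) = (p - 3)*(p + 1)*(p + 2)*(p^3 + 10*p^2 + 32*p + 32) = (p - 3)*(p + 1)*(p + 2)^2*(p^2 + 8*p + 16) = (p - 3)*(p + 1)*(p + 2)^2*(p + 4)*(p + 4)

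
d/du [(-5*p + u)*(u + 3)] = -5*p + 2*u + 3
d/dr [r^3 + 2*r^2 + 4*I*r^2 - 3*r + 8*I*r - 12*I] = 3*r^2 + r*(4 + 8*I) - 3 + 8*I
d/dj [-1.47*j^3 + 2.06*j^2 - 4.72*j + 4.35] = -4.41*j^2 + 4.12*j - 4.72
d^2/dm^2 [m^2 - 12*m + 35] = 2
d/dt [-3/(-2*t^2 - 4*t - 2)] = 3*(-t - 1)/(t^2 + 2*t + 1)^2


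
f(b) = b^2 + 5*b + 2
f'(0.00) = 5.00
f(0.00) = 2.00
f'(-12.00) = -19.00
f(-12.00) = 86.00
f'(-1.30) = 2.40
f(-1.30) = -2.81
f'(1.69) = 8.38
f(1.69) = 13.31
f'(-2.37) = 0.26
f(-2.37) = -4.23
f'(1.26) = 7.52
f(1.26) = 9.89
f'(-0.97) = 3.06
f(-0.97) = -1.91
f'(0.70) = 6.40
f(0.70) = 5.99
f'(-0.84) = 3.32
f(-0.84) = -1.49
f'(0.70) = 6.40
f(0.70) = 5.99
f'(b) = 2*b + 5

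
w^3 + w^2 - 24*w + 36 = (w - 3)*(w - 2)*(w + 6)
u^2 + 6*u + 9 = (u + 3)^2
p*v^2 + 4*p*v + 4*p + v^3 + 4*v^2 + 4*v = (p + v)*(v + 2)^2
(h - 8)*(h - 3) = h^2 - 11*h + 24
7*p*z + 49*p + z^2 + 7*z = (7*p + z)*(z + 7)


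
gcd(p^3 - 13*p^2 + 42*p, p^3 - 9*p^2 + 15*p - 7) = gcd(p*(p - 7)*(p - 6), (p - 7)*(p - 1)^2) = p - 7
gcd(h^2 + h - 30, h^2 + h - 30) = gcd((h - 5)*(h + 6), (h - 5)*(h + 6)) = h^2 + h - 30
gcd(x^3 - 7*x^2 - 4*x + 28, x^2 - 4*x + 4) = x - 2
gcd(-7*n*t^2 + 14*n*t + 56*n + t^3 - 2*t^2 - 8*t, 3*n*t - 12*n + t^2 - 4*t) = t - 4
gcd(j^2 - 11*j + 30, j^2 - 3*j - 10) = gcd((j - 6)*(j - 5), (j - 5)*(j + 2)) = j - 5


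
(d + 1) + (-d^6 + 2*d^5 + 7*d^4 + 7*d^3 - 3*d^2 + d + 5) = -d^6 + 2*d^5 + 7*d^4 + 7*d^3 - 3*d^2 + 2*d + 6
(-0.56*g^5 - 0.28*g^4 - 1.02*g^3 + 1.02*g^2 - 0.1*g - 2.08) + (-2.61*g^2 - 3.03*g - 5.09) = -0.56*g^5 - 0.28*g^4 - 1.02*g^3 - 1.59*g^2 - 3.13*g - 7.17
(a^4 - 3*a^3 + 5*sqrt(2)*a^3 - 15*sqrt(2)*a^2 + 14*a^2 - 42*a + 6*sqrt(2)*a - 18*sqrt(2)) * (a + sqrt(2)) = a^5 - 3*a^4 + 6*sqrt(2)*a^4 - 18*sqrt(2)*a^3 + 24*a^3 - 72*a^2 + 20*sqrt(2)*a^2 - 60*sqrt(2)*a + 12*a - 36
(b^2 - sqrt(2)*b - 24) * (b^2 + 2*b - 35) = b^4 - sqrt(2)*b^3 + 2*b^3 - 59*b^2 - 2*sqrt(2)*b^2 - 48*b + 35*sqrt(2)*b + 840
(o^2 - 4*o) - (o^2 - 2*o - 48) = 48 - 2*o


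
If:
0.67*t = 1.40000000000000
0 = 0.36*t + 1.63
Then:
No Solution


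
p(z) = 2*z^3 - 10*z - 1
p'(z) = 6*z^2 - 10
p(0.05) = -1.50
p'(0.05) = -9.98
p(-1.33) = 7.59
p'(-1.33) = 0.61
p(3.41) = 44.20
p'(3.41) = 59.77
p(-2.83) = -18.03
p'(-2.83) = 38.05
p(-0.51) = 3.83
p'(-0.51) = -8.44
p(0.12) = -2.20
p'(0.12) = -9.91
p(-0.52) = 3.92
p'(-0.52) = -8.38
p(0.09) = -1.90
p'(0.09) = -9.95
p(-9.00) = -1369.00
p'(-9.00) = 476.00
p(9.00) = 1367.00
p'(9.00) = 476.00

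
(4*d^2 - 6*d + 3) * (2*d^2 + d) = 8*d^4 - 8*d^3 + 3*d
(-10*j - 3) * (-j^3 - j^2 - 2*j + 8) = 10*j^4 + 13*j^3 + 23*j^2 - 74*j - 24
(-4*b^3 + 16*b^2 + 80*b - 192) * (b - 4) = -4*b^4 + 32*b^3 + 16*b^2 - 512*b + 768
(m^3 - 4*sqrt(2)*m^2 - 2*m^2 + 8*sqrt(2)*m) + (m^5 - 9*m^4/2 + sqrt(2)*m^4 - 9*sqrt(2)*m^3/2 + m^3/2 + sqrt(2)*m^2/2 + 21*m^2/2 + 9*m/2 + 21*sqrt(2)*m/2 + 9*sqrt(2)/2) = m^5 - 9*m^4/2 + sqrt(2)*m^4 - 9*sqrt(2)*m^3/2 + 3*m^3/2 - 7*sqrt(2)*m^2/2 + 17*m^2/2 + 9*m/2 + 37*sqrt(2)*m/2 + 9*sqrt(2)/2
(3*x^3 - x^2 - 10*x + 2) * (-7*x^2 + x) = -21*x^5 + 10*x^4 + 69*x^3 - 24*x^2 + 2*x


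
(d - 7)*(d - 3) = d^2 - 10*d + 21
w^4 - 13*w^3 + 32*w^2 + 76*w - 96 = (w - 8)*(w - 6)*(w - 1)*(w + 2)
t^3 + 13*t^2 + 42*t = t*(t + 6)*(t + 7)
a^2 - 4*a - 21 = (a - 7)*(a + 3)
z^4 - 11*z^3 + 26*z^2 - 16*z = z*(z - 8)*(z - 2)*(z - 1)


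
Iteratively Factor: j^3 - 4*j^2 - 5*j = (j)*(j^2 - 4*j - 5) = j*(j - 5)*(j + 1)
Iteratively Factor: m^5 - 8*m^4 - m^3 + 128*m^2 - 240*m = (m - 4)*(m^4 - 4*m^3 - 17*m^2 + 60*m) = (m - 4)*(m + 4)*(m^3 - 8*m^2 + 15*m) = (m - 5)*(m - 4)*(m + 4)*(m^2 - 3*m) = m*(m - 5)*(m - 4)*(m + 4)*(m - 3)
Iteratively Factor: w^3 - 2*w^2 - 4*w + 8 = (w - 2)*(w^2 - 4) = (w - 2)^2*(w + 2)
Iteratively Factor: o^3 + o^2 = (o + 1)*(o^2) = o*(o + 1)*(o)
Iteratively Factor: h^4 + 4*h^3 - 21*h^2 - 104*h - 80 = (h + 4)*(h^3 - 21*h - 20) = (h - 5)*(h + 4)*(h^2 + 5*h + 4) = (h - 5)*(h + 4)^2*(h + 1)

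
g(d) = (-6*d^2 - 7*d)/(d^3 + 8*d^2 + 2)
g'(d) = (-12*d - 7)/(d^3 + 8*d^2 + 2) + (-6*d^2 - 7*d)*(-3*d^2 - 16*d)/(d^3 + 8*d^2 + 2)^2 = (d^2*(3*d + 16)*(6*d + 7) - (12*d + 7)*(d^3 + 8*d^2 + 2))/(d^3 + 8*d^2 + 2)^2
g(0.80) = -1.24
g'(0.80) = 0.21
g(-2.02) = -0.39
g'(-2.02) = 0.36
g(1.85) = -0.94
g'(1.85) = 0.23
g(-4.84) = -1.40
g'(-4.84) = 0.54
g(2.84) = -0.76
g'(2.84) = 0.14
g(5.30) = -0.55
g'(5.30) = 0.06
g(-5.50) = -1.84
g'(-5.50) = 0.83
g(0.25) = -0.84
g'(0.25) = -2.57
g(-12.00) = 1.36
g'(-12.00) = 0.33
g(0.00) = 0.00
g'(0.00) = -3.50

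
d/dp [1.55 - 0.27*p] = -0.270000000000000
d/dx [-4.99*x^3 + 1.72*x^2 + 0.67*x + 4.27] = -14.97*x^2 + 3.44*x + 0.67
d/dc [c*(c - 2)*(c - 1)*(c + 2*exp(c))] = 2*c^3*exp(c) + 4*c^3 - 9*c^2 - 8*c*exp(c) + 4*c + 4*exp(c)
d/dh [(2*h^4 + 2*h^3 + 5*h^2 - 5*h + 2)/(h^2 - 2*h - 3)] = (4*h^5 - 10*h^4 - 32*h^3 - 23*h^2 - 34*h + 19)/(h^4 - 4*h^3 - 2*h^2 + 12*h + 9)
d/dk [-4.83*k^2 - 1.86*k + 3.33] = -9.66*k - 1.86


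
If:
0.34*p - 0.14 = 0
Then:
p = 0.41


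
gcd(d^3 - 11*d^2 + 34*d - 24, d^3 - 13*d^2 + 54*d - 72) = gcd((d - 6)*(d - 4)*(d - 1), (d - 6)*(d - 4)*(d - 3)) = d^2 - 10*d + 24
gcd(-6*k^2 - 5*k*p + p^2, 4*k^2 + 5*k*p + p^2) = k + p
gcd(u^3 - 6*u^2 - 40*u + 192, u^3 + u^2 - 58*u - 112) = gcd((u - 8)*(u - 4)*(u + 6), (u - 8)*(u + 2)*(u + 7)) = u - 8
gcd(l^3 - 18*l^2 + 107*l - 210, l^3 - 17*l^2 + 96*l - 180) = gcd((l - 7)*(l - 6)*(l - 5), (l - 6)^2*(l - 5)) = l^2 - 11*l + 30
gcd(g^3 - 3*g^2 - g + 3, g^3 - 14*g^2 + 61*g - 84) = g - 3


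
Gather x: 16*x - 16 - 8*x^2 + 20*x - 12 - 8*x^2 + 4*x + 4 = -16*x^2 + 40*x - 24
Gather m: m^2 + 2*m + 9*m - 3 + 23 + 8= m^2 + 11*m + 28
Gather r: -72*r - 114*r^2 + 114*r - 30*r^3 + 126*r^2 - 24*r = -30*r^3 + 12*r^2 + 18*r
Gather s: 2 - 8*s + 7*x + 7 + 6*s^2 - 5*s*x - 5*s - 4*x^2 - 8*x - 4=6*s^2 + s*(-5*x - 13) - 4*x^2 - x + 5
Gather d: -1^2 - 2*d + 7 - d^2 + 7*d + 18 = -d^2 + 5*d + 24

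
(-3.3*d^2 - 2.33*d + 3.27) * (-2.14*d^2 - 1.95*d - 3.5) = 7.062*d^4 + 11.4212*d^3 + 9.0957*d^2 + 1.7785*d - 11.445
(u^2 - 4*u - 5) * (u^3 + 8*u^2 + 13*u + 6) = u^5 + 4*u^4 - 24*u^3 - 86*u^2 - 89*u - 30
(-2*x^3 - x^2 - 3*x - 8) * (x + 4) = -2*x^4 - 9*x^3 - 7*x^2 - 20*x - 32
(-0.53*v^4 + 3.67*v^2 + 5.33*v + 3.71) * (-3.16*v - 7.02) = 1.6748*v^5 + 3.7206*v^4 - 11.5972*v^3 - 42.6062*v^2 - 49.1402*v - 26.0442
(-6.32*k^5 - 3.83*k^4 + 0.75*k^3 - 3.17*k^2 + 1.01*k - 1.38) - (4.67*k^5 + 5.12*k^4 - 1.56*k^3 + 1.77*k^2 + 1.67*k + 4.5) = -10.99*k^5 - 8.95*k^4 + 2.31*k^3 - 4.94*k^2 - 0.66*k - 5.88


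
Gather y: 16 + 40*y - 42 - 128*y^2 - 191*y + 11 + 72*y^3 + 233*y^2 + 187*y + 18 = 72*y^3 + 105*y^2 + 36*y + 3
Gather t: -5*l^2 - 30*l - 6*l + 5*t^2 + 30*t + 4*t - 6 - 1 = -5*l^2 - 36*l + 5*t^2 + 34*t - 7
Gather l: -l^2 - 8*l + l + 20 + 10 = -l^2 - 7*l + 30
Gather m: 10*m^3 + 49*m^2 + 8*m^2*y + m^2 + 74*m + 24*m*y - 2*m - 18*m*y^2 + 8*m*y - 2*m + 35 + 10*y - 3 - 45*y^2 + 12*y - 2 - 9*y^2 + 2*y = 10*m^3 + m^2*(8*y + 50) + m*(-18*y^2 + 32*y + 70) - 54*y^2 + 24*y + 30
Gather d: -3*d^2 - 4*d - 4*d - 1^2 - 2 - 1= -3*d^2 - 8*d - 4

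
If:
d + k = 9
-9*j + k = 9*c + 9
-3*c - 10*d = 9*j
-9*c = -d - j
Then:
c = 0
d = 0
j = 0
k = 9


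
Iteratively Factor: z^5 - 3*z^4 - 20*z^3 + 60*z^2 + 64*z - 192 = (z + 4)*(z^4 - 7*z^3 + 8*z^2 + 28*z - 48) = (z - 2)*(z + 4)*(z^3 - 5*z^2 - 2*z + 24) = (z - 3)*(z - 2)*(z + 4)*(z^2 - 2*z - 8) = (z - 4)*(z - 3)*(z - 2)*(z + 4)*(z + 2)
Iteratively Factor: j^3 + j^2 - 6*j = (j)*(j^2 + j - 6) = j*(j - 2)*(j + 3)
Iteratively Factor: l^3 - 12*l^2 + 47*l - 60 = (l - 4)*(l^2 - 8*l + 15) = (l - 5)*(l - 4)*(l - 3)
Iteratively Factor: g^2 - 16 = (g - 4)*(g + 4)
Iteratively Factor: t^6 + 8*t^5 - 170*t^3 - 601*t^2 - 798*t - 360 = (t - 5)*(t^5 + 13*t^4 + 65*t^3 + 155*t^2 + 174*t + 72) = (t - 5)*(t + 3)*(t^4 + 10*t^3 + 35*t^2 + 50*t + 24) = (t - 5)*(t + 3)*(t + 4)*(t^3 + 6*t^2 + 11*t + 6) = (t - 5)*(t + 2)*(t + 3)*(t + 4)*(t^2 + 4*t + 3) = (t - 5)*(t + 1)*(t + 2)*(t + 3)*(t + 4)*(t + 3)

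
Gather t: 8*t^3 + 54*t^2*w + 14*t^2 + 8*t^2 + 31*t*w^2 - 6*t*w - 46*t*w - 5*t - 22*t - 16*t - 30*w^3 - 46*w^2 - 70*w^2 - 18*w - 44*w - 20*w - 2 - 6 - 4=8*t^3 + t^2*(54*w + 22) + t*(31*w^2 - 52*w - 43) - 30*w^3 - 116*w^2 - 82*w - 12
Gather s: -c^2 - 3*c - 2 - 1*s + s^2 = -c^2 - 3*c + s^2 - s - 2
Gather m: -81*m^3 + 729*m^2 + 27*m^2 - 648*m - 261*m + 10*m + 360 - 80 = -81*m^3 + 756*m^2 - 899*m + 280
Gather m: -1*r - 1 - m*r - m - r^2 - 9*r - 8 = m*(-r - 1) - r^2 - 10*r - 9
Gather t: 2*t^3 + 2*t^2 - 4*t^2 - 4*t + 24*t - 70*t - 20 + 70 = 2*t^3 - 2*t^2 - 50*t + 50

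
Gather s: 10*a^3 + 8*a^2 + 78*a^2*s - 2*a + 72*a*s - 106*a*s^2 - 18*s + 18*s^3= 10*a^3 + 8*a^2 - 106*a*s^2 - 2*a + 18*s^3 + s*(78*a^2 + 72*a - 18)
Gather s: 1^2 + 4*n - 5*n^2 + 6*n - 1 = -5*n^2 + 10*n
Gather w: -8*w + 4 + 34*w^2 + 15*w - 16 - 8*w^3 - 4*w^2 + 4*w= -8*w^3 + 30*w^2 + 11*w - 12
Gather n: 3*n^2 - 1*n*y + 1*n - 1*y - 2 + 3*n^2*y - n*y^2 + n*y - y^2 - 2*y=n^2*(3*y + 3) + n*(1 - y^2) - y^2 - 3*y - 2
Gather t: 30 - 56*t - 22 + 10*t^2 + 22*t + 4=10*t^2 - 34*t + 12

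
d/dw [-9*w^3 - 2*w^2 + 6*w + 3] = -27*w^2 - 4*w + 6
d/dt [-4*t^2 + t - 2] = 1 - 8*t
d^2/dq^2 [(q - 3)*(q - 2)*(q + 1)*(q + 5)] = 12*q^2 + 6*q - 38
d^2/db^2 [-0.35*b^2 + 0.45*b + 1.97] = -0.700000000000000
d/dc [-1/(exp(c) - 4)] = exp(c)/(exp(c) - 4)^2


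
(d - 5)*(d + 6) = d^2 + d - 30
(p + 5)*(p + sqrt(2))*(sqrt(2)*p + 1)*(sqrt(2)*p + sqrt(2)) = 2*p^4 + 3*sqrt(2)*p^3 + 12*p^3 + 12*p^2 + 18*sqrt(2)*p^2 + 12*p + 15*sqrt(2)*p + 10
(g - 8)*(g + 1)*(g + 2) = g^3 - 5*g^2 - 22*g - 16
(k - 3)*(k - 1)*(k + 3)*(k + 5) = k^4 + 4*k^3 - 14*k^2 - 36*k + 45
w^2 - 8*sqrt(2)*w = w*(w - 8*sqrt(2))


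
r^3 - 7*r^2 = r^2*(r - 7)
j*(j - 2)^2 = j^3 - 4*j^2 + 4*j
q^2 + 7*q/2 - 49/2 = (q - 7/2)*(q + 7)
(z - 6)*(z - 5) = z^2 - 11*z + 30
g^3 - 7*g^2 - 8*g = g*(g - 8)*(g + 1)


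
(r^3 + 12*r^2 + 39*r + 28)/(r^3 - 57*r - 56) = (r + 4)/(r - 8)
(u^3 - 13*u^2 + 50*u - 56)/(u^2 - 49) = (u^2 - 6*u + 8)/(u + 7)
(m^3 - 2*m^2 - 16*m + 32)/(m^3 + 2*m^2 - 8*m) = (m - 4)/m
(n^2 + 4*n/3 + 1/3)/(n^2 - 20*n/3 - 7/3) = (n + 1)/(n - 7)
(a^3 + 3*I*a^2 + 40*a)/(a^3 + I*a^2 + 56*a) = (a - 5*I)/(a - 7*I)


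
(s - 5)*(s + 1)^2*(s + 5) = s^4 + 2*s^3 - 24*s^2 - 50*s - 25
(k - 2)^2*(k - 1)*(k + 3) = k^4 - 2*k^3 - 7*k^2 + 20*k - 12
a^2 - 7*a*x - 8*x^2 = (a - 8*x)*(a + x)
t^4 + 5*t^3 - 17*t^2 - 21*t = t*(t - 3)*(t + 1)*(t + 7)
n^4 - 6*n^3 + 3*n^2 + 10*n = n*(n - 5)*(n - 2)*(n + 1)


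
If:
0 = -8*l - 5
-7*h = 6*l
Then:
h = 15/28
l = -5/8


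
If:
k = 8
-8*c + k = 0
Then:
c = 1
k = 8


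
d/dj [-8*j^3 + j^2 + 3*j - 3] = -24*j^2 + 2*j + 3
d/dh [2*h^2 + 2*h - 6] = 4*h + 2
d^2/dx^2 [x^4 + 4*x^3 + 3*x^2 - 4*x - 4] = 12*x^2 + 24*x + 6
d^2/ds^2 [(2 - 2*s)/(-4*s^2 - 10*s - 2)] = 2*((s - 1)*(4*s + 5)^2 - 3*(2*s + 1)*(2*s^2 + 5*s + 1))/(2*s^2 + 5*s + 1)^3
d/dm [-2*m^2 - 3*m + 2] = -4*m - 3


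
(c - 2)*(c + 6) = c^2 + 4*c - 12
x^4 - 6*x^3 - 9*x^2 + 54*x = x*(x - 6)*(x - 3)*(x + 3)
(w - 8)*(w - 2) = w^2 - 10*w + 16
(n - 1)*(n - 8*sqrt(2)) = n^2 - 8*sqrt(2)*n - n + 8*sqrt(2)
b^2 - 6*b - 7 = (b - 7)*(b + 1)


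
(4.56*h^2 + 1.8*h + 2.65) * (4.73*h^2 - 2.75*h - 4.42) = 21.5688*h^4 - 4.026*h^3 - 12.5707*h^2 - 15.2435*h - 11.713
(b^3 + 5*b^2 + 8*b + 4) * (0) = 0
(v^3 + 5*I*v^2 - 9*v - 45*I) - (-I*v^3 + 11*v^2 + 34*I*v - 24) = v^3 + I*v^3 - 11*v^2 + 5*I*v^2 - 9*v - 34*I*v + 24 - 45*I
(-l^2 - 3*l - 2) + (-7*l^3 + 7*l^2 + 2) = -7*l^3 + 6*l^2 - 3*l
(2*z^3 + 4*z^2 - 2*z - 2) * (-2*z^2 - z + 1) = -4*z^5 - 10*z^4 + 2*z^3 + 10*z^2 - 2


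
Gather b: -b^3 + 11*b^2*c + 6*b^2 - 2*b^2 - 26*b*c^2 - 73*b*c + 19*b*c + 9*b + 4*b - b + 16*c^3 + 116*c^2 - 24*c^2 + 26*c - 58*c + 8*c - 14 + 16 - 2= -b^3 + b^2*(11*c + 4) + b*(-26*c^2 - 54*c + 12) + 16*c^3 + 92*c^2 - 24*c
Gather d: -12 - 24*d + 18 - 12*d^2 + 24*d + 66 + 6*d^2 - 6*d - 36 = -6*d^2 - 6*d + 36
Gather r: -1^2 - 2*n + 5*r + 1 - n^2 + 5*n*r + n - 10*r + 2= -n^2 - n + r*(5*n - 5) + 2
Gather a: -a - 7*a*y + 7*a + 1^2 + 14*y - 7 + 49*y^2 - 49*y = a*(6 - 7*y) + 49*y^2 - 35*y - 6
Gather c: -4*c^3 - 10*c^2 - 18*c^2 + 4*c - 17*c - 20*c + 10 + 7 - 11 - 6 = -4*c^3 - 28*c^2 - 33*c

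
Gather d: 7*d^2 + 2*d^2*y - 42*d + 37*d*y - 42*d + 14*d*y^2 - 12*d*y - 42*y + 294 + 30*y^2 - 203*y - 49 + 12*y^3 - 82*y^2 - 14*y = d^2*(2*y + 7) + d*(14*y^2 + 25*y - 84) + 12*y^3 - 52*y^2 - 259*y + 245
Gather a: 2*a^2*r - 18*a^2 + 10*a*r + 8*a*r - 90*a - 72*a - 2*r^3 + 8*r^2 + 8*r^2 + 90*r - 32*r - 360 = a^2*(2*r - 18) + a*(18*r - 162) - 2*r^3 + 16*r^2 + 58*r - 360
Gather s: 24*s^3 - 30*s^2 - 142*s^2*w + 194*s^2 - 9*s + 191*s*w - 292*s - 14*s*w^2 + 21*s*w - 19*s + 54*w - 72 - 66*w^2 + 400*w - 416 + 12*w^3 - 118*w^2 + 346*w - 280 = 24*s^3 + s^2*(164 - 142*w) + s*(-14*w^2 + 212*w - 320) + 12*w^3 - 184*w^2 + 800*w - 768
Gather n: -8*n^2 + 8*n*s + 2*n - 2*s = -8*n^2 + n*(8*s + 2) - 2*s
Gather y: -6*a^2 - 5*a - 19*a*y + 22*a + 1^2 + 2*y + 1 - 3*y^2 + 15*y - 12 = -6*a^2 + 17*a - 3*y^2 + y*(17 - 19*a) - 10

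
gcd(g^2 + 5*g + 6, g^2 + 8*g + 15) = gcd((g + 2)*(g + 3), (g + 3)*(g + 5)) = g + 3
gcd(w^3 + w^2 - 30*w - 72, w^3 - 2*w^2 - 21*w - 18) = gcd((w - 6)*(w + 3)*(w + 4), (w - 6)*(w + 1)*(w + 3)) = w^2 - 3*w - 18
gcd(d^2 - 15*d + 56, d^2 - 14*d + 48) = d - 8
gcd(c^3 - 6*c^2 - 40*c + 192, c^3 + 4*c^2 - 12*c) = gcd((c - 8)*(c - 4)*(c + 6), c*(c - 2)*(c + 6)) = c + 6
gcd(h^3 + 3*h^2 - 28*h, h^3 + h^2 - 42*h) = h^2 + 7*h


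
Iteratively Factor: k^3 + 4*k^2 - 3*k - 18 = (k + 3)*(k^2 + k - 6) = (k - 2)*(k + 3)*(k + 3)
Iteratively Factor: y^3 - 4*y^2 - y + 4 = (y + 1)*(y^2 - 5*y + 4) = (y - 4)*(y + 1)*(y - 1)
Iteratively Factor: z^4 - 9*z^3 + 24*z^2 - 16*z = (z - 1)*(z^3 - 8*z^2 + 16*z) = (z - 4)*(z - 1)*(z^2 - 4*z) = z*(z - 4)*(z - 1)*(z - 4)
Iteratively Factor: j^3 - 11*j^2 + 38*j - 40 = (j - 2)*(j^2 - 9*j + 20) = (j - 5)*(j - 2)*(j - 4)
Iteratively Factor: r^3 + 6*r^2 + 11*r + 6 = (r + 1)*(r^2 + 5*r + 6) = (r + 1)*(r + 3)*(r + 2)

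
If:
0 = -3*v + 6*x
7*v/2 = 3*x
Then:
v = 0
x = 0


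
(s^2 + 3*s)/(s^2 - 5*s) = (s + 3)/(s - 5)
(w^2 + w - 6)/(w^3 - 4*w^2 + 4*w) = (w + 3)/(w*(w - 2))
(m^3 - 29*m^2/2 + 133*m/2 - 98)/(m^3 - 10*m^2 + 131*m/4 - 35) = 2*(m - 7)/(2*m - 5)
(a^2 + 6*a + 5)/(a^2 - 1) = (a + 5)/(a - 1)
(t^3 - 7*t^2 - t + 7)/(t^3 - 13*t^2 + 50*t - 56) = (t^2 - 1)/(t^2 - 6*t + 8)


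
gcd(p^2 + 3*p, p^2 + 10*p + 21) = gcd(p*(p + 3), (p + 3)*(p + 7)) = p + 3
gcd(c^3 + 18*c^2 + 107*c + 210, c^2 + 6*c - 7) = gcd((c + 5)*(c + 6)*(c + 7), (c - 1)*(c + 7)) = c + 7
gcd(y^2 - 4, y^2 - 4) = y^2 - 4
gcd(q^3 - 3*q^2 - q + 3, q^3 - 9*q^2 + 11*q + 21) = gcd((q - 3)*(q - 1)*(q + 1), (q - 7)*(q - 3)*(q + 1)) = q^2 - 2*q - 3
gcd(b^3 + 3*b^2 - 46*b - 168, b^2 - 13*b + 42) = b - 7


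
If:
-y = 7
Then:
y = -7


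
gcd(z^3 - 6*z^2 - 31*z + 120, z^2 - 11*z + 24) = z^2 - 11*z + 24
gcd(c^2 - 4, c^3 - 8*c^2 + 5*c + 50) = c + 2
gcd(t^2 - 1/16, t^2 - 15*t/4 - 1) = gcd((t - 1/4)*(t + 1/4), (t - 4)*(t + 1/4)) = t + 1/4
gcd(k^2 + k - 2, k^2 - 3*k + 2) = k - 1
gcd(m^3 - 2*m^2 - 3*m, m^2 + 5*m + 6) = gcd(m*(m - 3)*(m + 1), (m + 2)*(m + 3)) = 1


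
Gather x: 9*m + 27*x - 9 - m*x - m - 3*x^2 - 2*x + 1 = 8*m - 3*x^2 + x*(25 - m) - 8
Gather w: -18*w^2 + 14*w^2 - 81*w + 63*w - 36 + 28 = -4*w^2 - 18*w - 8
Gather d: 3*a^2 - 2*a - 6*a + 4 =3*a^2 - 8*a + 4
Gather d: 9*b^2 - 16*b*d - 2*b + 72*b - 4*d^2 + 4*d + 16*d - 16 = 9*b^2 + 70*b - 4*d^2 + d*(20 - 16*b) - 16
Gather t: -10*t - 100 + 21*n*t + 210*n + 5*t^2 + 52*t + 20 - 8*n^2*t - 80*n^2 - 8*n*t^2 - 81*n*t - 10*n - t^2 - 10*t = -80*n^2 + 200*n + t^2*(4 - 8*n) + t*(-8*n^2 - 60*n + 32) - 80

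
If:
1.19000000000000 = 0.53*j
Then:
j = 2.25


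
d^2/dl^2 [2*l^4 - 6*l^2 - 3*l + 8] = 24*l^2 - 12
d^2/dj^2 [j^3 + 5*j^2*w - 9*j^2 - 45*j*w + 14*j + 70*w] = 6*j + 10*w - 18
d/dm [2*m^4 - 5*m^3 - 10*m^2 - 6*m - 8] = 8*m^3 - 15*m^2 - 20*m - 6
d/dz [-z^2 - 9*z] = -2*z - 9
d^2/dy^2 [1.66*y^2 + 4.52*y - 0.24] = 3.32000000000000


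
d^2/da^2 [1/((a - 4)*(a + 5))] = 2*((a - 4)^2 + (a - 4)*(a + 5) + (a + 5)^2)/((a - 4)^3*(a + 5)^3)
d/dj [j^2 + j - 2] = 2*j + 1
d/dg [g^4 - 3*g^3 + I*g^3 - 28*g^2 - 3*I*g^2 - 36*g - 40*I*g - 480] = 4*g^3 + g^2*(-9 + 3*I) + g*(-56 - 6*I) - 36 - 40*I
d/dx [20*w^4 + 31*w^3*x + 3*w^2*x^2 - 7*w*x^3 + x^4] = 31*w^3 + 6*w^2*x - 21*w*x^2 + 4*x^3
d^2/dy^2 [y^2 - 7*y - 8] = 2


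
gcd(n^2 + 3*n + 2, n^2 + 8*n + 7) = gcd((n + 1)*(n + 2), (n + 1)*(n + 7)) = n + 1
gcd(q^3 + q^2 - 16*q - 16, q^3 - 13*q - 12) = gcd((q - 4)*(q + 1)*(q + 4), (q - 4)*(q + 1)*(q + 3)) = q^2 - 3*q - 4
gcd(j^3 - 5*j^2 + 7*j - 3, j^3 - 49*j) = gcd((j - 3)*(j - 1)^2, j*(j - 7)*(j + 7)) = 1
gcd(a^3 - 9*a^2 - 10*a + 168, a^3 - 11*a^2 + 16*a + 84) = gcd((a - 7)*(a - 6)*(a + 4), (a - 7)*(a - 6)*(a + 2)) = a^2 - 13*a + 42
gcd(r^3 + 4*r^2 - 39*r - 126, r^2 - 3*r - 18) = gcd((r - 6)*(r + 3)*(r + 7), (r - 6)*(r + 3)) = r^2 - 3*r - 18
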